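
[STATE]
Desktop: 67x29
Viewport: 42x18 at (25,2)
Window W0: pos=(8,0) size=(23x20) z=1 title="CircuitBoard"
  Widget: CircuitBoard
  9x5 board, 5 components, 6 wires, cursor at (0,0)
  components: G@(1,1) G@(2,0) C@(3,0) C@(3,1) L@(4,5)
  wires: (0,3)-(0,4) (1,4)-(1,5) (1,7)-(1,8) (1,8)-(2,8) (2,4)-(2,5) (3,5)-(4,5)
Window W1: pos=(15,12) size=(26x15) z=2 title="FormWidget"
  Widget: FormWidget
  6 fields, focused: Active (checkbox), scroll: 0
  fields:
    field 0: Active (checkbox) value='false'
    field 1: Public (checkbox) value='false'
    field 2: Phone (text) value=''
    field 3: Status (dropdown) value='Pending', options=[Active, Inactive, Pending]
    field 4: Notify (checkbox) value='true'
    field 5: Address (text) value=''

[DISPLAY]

─────┨                                    
 7 8 ┃                                    
· ─ ·┃                                    
     ┃                                    
    ·┃                                    
     ┃                                    
    ·┃                                    
     ┃                                    
     ┃                                    
     ┃                                    
━━━━━━━━━━━━━━━┓                          
et             ┃                          
───────────────┨                          
     [ ]       ┃                          
     [ ]       ┃                          
     [        ]┃                          
     [Pending▼]┃                          
     [x]       ┃                          


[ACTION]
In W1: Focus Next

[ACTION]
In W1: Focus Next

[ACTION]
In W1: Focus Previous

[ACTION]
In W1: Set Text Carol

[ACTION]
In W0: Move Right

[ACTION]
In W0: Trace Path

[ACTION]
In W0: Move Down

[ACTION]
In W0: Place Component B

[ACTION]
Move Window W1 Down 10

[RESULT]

─────┨                                    
 7 8 ┃                                    
· ─ ·┃                                    
     ┃                                    
    ·┃                                    
     ┃                                    
    ·┃                                    
     ┃                                    
     ┃                                    
     ┃                                    
     ┃                                    
race:┃                                    
━━━━━━━━━━━━━━━┓                          
et             ┃                          
───────────────┨                          
     [ ]       ┃                          
     [ ]       ┃                          
     [        ]┃                          


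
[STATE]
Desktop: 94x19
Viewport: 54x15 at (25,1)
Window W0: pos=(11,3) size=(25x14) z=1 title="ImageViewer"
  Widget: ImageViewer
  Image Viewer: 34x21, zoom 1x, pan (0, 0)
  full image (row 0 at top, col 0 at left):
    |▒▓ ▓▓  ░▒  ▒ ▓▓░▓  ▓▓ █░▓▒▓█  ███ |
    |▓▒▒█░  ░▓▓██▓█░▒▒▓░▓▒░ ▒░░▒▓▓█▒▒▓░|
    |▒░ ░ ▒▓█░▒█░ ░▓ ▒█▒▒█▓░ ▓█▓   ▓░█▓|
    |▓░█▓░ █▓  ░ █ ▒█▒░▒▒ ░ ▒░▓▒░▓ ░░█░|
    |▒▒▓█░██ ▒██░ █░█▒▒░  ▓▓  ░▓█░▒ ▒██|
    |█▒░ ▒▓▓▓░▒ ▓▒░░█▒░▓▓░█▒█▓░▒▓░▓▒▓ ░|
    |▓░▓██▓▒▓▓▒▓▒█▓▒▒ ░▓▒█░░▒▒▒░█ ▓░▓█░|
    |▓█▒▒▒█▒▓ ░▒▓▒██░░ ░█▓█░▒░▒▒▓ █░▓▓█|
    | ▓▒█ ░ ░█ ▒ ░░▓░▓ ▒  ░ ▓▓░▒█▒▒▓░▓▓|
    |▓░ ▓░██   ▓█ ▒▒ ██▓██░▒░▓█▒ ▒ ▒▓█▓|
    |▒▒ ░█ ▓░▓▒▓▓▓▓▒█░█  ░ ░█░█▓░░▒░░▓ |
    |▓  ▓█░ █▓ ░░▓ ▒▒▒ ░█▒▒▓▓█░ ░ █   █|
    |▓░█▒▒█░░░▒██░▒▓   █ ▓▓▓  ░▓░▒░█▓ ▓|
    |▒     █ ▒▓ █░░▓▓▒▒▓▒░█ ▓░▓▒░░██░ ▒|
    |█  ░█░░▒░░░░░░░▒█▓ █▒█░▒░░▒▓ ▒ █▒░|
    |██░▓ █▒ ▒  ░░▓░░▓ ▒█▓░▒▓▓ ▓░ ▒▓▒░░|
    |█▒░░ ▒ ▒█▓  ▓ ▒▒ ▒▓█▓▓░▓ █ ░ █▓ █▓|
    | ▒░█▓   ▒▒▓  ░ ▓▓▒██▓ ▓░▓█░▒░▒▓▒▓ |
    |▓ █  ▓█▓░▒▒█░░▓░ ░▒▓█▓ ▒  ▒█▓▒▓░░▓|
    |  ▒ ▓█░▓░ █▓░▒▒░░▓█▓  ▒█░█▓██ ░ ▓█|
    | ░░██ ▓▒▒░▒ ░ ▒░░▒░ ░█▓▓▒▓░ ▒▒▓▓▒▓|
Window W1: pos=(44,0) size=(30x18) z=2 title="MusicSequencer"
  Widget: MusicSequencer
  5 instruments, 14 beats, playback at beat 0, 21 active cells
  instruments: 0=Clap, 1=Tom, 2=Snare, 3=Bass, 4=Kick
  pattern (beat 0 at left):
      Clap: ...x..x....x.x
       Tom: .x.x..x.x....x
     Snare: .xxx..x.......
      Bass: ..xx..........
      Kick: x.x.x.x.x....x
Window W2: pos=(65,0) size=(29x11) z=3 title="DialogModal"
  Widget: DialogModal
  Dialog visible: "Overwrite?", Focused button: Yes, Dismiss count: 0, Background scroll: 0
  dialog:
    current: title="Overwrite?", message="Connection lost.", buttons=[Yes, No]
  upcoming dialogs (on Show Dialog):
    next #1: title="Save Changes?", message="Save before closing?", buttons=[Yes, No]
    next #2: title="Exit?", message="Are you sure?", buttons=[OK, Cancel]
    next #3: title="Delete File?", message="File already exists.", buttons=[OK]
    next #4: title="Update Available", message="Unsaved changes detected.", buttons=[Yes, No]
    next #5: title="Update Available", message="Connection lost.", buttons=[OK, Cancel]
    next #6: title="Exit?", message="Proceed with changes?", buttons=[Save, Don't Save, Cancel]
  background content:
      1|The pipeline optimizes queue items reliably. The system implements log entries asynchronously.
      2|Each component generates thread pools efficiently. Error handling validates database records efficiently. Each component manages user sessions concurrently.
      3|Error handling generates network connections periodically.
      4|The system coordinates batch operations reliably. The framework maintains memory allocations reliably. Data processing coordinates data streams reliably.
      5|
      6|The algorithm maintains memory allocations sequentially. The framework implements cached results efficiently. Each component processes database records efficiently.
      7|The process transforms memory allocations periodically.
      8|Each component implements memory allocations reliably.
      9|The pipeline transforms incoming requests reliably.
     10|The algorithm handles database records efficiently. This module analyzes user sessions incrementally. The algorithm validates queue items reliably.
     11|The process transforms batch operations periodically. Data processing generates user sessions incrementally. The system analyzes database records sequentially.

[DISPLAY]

                   ┃ MusicSequencer     ┃ DialogModal 
                   ┠────────────────────┠─────────────
━━━━━━━━━━┓        ┃      ▼1234567890123┃The pipeline 
          ┃        ┃  Clap···█··█····█·█┃Eac┌─────────
──────────┨        ┃   Tom·█·█··█·█····█┃Err│    Overw
▓▓░▓  ▓▓ █┃        ┃ Snare·███··█·······┃The│ Connecti
█░▒▒▓░▓▒░ ┃        ┃  Bass··██··········┃   │    [Yes]
░▓ ▒█▒▒█▓░┃        ┃  Kick█·█·█·█·█····█┃The└─────────
 ▒█▒░▒▒ ░ ┃        ┃                    ┃The process t
█░█▒▒░  ▓▓┃        ┃                    ┗━━━━━━━━━━━━━
░░█▒░▓▓░█▒┃        ┃                            ┃     
▓▒▒ ░▓▒█░░┃        ┃                            ┃     
██░░ ░█▓█░┃        ┃                            ┃     
░▓░▓ ▒  ░ ┃        ┃                            ┃     
▒▒ ██▓██░▒┃        ┃                            ┃     


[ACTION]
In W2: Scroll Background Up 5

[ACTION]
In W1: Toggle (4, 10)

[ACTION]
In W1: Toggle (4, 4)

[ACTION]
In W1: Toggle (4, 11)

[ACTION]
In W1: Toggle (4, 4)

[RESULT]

                   ┃ MusicSequencer     ┃ DialogModal 
                   ┠────────────────────┠─────────────
━━━━━━━━━━┓        ┃      ▼1234567890123┃The pipeline 
          ┃        ┃  Clap···█··█····█·█┃Eac┌─────────
──────────┨        ┃   Tom·█·█··█·█····█┃Err│    Overw
▓▓░▓  ▓▓ █┃        ┃ Snare·███··█·······┃The│ Connecti
█░▒▒▓░▓▒░ ┃        ┃  Bass··██··········┃   │    [Yes]
░▓ ▒█▒▒█▓░┃        ┃  Kick█·█·█·█·█·██·█┃The└─────────
 ▒█▒░▒▒ ░ ┃        ┃                    ┃The process t
█░█▒▒░  ▓▓┃        ┃                    ┗━━━━━━━━━━━━━
░░█▒░▓▓░█▒┃        ┃                            ┃     
▓▒▒ ░▓▒█░░┃        ┃                            ┃     
██░░ ░█▓█░┃        ┃                            ┃     
░▓░▓ ▒  ░ ┃        ┃                            ┃     
▒▒ ██▓██░▒┃        ┃                            ┃     


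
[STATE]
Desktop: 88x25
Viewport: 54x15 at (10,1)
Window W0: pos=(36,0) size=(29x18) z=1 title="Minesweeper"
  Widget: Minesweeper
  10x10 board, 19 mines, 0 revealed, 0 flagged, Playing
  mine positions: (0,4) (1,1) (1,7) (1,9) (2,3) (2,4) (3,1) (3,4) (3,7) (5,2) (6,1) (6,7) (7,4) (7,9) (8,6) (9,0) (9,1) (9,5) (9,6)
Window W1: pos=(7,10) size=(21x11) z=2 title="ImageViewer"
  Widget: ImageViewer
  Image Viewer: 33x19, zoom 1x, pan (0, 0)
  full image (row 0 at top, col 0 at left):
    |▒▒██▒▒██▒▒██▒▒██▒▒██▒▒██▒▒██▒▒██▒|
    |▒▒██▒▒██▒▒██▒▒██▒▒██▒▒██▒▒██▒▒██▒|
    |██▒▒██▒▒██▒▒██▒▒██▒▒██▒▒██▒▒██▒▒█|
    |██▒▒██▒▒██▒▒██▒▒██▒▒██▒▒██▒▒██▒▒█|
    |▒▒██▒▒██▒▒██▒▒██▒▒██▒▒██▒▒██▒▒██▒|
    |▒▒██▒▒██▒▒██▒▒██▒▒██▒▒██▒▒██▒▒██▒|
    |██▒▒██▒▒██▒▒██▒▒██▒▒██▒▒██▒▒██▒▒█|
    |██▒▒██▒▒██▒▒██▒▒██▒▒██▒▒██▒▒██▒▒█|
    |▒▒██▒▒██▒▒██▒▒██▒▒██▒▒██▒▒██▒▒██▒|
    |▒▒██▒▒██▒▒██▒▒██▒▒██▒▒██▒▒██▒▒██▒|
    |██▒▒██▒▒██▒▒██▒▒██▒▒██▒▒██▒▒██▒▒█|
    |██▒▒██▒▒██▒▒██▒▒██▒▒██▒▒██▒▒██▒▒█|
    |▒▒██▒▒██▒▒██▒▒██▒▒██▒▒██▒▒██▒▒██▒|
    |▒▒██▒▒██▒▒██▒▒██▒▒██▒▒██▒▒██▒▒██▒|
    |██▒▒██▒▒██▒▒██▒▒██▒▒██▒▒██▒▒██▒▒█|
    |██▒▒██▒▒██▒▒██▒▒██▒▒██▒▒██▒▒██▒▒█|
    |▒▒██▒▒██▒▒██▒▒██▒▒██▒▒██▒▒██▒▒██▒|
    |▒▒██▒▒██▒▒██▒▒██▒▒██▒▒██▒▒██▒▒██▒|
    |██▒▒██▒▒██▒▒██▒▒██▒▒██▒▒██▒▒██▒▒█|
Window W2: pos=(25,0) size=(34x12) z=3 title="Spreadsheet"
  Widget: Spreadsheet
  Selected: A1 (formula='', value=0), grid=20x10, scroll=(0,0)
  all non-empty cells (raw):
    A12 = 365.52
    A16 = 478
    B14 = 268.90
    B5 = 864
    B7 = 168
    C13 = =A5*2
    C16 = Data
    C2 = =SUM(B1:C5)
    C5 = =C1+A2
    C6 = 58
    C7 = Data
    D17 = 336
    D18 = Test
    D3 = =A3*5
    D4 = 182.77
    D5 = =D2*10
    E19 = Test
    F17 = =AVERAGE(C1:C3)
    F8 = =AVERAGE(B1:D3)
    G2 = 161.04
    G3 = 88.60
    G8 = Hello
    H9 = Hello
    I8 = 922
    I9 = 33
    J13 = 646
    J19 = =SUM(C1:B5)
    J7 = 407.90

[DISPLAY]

               ┃ Spreadsheet                    ┃     
               ┠────────────────────────────────┨─────
               ┃A1:                             ┃     
               ┃       A       B       C       D┃     
               ┃--------------------------------┃     
               ┃  1      [0]       0       0    ┃     
               ┃  2        0       0#CIRC!      ┃     
               ┃  3        0       0       0    ┃     
               ┃  4        0       0       0  18┃     
━━━━━━━━━━━━━━━┃  5        0     864       0    ┃     
mageViewer     ┗━━━━━━━━━━━━━━━━━━━━━━━━━━━━━━━━┛     
─────────────────┨        ┃■■■■■■■■■■                 
██▒▒██▒▒██▒▒██▒▒█┃        ┃                           
██▒▒██▒▒██▒▒██▒▒█┃        ┃                           
▒▒██▒▒██▒▒██▒▒██▒┃        ┃                           


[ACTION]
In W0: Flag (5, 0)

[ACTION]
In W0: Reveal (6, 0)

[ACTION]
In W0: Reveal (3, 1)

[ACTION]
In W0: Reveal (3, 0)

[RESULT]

               ┃ Spreadsheet                    ┃     
               ┠────────────────────────────────┨─────
               ┃A1:                             ┃     
               ┃       A       B       C       D┃     
               ┃--------------------------------┃     
               ┃  1      [0]       0       0    ┃     
               ┃  2        0       0#CIRC!      ┃     
               ┃  3        0       0       0    ┃     
               ┃  4        0       0       0  18┃     
━━━━━━━━━━━━━━━┃  5        0     864       0    ┃     
mageViewer     ┗━━━━━━━━━━━━━━━━━━━━━━━━━━━━━━━━┛     
─────────────────┨        ┃✹✹■■■✹✹■■■                 
██▒▒██▒▒██▒▒██▒▒█┃        ┃                           
██▒▒██▒▒██▒▒██▒▒█┃        ┃                           
▒▒██▒▒██▒▒██▒▒██▒┃        ┃                           


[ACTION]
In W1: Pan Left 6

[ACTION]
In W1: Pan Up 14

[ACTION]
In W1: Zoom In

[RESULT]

               ┃ Spreadsheet                    ┃     
               ┠────────────────────────────────┨─────
               ┃A1:                             ┃     
               ┃       A       B       C       D┃     
               ┃--------------------------------┃     
               ┃  1      [0]       0       0    ┃     
               ┃  2        0       0#CIRC!      ┃     
               ┃  3        0       0       0    ┃     
               ┃  4        0       0       0  18┃     
━━━━━━━━━━━━━━━┃  5        0     864       0    ┃     
mageViewer     ┗━━━━━━━━━━━━━━━━━━━━━━━━━━━━━━━━┛     
─────────────────┨        ┃✹✹■■■✹✹■■■                 
▒▒████▒▒▒▒████▒▒▒┃        ┃                           
▒▒████▒▒▒▒████▒▒▒┃        ┃                           
▒▒████▒▒▒▒████▒▒▒┃        ┃                           


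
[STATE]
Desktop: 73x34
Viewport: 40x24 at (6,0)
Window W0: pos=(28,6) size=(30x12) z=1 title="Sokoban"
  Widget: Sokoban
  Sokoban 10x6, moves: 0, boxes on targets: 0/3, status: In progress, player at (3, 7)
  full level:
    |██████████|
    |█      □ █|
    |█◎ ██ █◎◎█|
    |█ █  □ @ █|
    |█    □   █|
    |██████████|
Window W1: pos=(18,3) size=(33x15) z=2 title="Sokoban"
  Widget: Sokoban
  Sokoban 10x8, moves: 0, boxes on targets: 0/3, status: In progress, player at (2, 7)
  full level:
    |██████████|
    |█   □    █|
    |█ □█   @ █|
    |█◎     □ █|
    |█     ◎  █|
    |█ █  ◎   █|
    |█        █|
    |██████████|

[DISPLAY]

                                        
                                        
                                        
            ┏━━━━━━━━━━━━━━━━━━━━━━━━━━━
            ┃ Sokoban                   
            ┠───────────────────────────
            ┃██████████                 
            ┃█   □    █                 
            ┃█ □█   @ █                 
            ┃█◎     □ █                 
            ┃█     ◎  █                 
            ┃█ █  ◎   █                 
            ┃█        █                 
            ┃██████████                 
            ┃Moves: 0  0/3              
            ┃                           
            ┃                           
            ┗━━━━━━━━━━━━━━━━━━━━━━━━━━━
                                        
                                        
                                        
                                        
                                        
                                        


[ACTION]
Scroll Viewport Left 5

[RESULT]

                                        
                                        
                                        
                 ┏━━━━━━━━━━━━━━━━━━━━━━
                 ┃ Sokoban              
                 ┠──────────────────────
                 ┃██████████            
                 ┃█   □    █            
                 ┃█ □█   @ █            
                 ┃█◎     □ █            
                 ┃█     ◎  █            
                 ┃█ █  ◎   █            
                 ┃█        █            
                 ┃██████████            
                 ┃Moves: 0  0/3         
                 ┃                      
                 ┃                      
                 ┗━━━━━━━━━━━━━━━━━━━━━━
                                        
                                        
                                        
                                        
                                        
                                        


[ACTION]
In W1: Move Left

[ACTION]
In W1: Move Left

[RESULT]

                                        
                                        
                                        
                 ┏━━━━━━━━━━━━━━━━━━━━━━
                 ┃ Sokoban              
                 ┠──────────────────────
                 ┃██████████            
                 ┃█   □    █            
                 ┃█ □█ @   █            
                 ┃█◎     □ █            
                 ┃█     ◎  █            
                 ┃█ █  ◎   █            
                 ┃█        █            
                 ┃██████████            
                 ┃Moves: 2  0/3         
                 ┃                      
                 ┃                      
                 ┗━━━━━━━━━━━━━━━━━━━━━━
                                        
                                        
                                        
                                        
                                        
                                        


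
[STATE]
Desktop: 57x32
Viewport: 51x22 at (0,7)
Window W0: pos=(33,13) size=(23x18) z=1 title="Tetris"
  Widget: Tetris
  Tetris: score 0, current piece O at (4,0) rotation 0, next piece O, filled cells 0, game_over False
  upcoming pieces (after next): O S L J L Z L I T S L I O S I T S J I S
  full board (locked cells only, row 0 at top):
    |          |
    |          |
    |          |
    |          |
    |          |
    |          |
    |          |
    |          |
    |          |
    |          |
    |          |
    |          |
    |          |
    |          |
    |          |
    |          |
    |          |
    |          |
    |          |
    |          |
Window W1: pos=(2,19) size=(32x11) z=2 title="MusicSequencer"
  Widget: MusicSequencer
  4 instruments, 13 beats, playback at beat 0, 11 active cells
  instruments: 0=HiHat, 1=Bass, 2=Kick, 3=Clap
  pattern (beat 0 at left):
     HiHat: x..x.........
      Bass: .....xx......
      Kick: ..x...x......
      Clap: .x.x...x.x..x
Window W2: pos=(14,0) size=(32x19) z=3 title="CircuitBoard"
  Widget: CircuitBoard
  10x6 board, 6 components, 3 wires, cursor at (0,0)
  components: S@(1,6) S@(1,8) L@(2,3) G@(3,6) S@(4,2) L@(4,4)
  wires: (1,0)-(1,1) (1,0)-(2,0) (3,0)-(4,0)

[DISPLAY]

              ┃    │                         ┃     
              ┃2   ·           L             ┃     
              ┃                              ┃     
              ┃3   ·                       G ┃     
              ┃    │                         ┃     
              ┃4   ·       S       L         ┃     
              ┃                              ┃━━━━━
              ┃5                             ┃     
              ┃Cursor: (0,0)                 ┃─────
              ┃                              ┃ext: 
              ┃                              ┃▓    
              ┗━━━━━━━━━━━━━━━━━━━━━━━━━━━━━━┛▓    
  ┏━━━━━━━━━━━━━━━━━━━━━━━━━━━━━━┓          │      
  ┃ MusicSequencer               ┃          │      
  ┠──────────────────────────────┨          │      
  ┃      ▼123456789012           ┃          │Score:
  ┃ HiHat█··█·········           ┃          │0     
  ┃  Bass·····██······           ┃          │      
  ┃  Kick··█···█······           ┃          │      
  ┃  Clap·█·█···█·█··█           ┃          │      
  ┃                              ┃          │      
  ┃                              ┃          │      


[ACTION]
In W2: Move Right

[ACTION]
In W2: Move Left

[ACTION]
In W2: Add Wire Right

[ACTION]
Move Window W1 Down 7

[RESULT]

              ┃    │                         ┃     
              ┃2   ·           L             ┃     
              ┃                              ┃     
              ┃3   ·                       G ┃     
              ┃    │                         ┃     
              ┃4   ·       S       L         ┃     
              ┃                              ┃━━━━━
              ┃5                             ┃     
              ┃Cursor: (0,0)                 ┃─────
              ┃                              ┃ext: 
              ┃                              ┃▓    
              ┗━━━━━━━━━━━━━━━━━━━━━━━━━━━━━━┛▓    
                                 ┃          │      
                                 ┃          │      
  ┏━━━━━━━━━━━━━━━━━━━━━━━━━━━━━━┓          │      
  ┃ MusicSequencer               ┃          │Score:
  ┠──────────────────────────────┨          │0     
  ┃      ▼123456789012           ┃          │      
  ┃ HiHat█··█·········           ┃          │      
  ┃  Bass·····██······           ┃          │      
  ┃  Kick··█···█······           ┃          │      
  ┃  Clap·█·█···█·█··█           ┃          │      


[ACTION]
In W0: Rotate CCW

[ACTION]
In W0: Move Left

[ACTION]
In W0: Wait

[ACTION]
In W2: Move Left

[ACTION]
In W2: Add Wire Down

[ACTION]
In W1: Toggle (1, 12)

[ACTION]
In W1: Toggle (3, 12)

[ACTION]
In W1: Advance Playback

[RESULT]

              ┃    │                         ┃     
              ┃2   ·           L             ┃     
              ┃                              ┃     
              ┃3   ·                       G ┃     
              ┃    │                         ┃     
              ┃4   ·       S       L         ┃     
              ┃                              ┃━━━━━
              ┃5                             ┃     
              ┃Cursor: (0,0)                 ┃─────
              ┃                              ┃ext: 
              ┃                              ┃▓    
              ┗━━━━━━━━━━━━━━━━━━━━━━━━━━━━━━┛▓    
                                 ┃          │      
                                 ┃          │      
  ┏━━━━━━━━━━━━━━━━━━━━━━━━━━━━━━┓          │      
  ┃ MusicSequencer               ┃          │Score:
  ┠──────────────────────────────┨          │0     
  ┃      0▼23456789012           ┃          │      
  ┃ HiHat█··█·········           ┃          │      
  ┃  Bass·····██·····█           ┃          │      
  ┃  Kick··█···█······           ┃          │      
  ┃  Clap·█·█···█·█···           ┃          │      


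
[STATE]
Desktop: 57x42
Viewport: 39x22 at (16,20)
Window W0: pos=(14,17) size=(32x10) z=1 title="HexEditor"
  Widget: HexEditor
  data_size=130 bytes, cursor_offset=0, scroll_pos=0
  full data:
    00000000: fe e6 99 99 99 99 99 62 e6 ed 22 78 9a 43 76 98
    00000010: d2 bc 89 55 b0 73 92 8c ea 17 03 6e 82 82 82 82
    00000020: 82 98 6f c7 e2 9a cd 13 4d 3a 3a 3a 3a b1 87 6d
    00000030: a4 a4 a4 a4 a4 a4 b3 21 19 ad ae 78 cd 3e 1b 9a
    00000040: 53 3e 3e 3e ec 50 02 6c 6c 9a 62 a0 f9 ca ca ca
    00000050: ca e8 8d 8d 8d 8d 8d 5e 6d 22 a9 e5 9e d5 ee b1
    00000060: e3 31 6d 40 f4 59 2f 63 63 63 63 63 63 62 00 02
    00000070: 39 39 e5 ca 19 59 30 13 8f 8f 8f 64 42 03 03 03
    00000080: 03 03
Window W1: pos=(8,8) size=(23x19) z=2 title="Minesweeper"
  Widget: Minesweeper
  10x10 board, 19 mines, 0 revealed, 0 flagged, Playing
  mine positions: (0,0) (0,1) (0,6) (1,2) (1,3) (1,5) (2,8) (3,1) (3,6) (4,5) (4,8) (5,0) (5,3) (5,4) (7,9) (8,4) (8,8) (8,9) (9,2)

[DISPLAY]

■■■           ┃99 99 99 99 99┃         
              ┃89 55 b0 73 92┃         
              ┃6f c7 e2 9a cd┃         
              ┃a4 a4 a4 a4 b3┃         
              ┃3e 3e ec 50 02┃         
              ┃8d 8d 8d 8d 8d┃         
━━━━━━━━━━━━━━┛━━━━━━━━━━━━━━┛         
                                       
                                       
                                       
                                       
                                       
                                       
                                       
                                       
                                       
                                       
                                       
                                       
                                       
                                       
                                       


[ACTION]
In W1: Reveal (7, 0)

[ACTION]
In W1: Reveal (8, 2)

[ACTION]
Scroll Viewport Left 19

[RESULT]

        ┃ 1■■■■■■■■           ┃99 99 99
        ┃                     ┃89 55 b0
        ┃                     ┃6f c7 e2
        ┃                     ┃a4 a4 a4
        ┃                     ┃3e 3e ec
        ┃                     ┃8d 8d 8d
        ┗━━━━━━━━━━━━━━━━━━━━━┛━━━━━━━━
                                       
                                       
                                       
                                       
                                       
                                       
                                       
                                       
                                       
                                       
                                       
                                       
                                       
                                       
                                       


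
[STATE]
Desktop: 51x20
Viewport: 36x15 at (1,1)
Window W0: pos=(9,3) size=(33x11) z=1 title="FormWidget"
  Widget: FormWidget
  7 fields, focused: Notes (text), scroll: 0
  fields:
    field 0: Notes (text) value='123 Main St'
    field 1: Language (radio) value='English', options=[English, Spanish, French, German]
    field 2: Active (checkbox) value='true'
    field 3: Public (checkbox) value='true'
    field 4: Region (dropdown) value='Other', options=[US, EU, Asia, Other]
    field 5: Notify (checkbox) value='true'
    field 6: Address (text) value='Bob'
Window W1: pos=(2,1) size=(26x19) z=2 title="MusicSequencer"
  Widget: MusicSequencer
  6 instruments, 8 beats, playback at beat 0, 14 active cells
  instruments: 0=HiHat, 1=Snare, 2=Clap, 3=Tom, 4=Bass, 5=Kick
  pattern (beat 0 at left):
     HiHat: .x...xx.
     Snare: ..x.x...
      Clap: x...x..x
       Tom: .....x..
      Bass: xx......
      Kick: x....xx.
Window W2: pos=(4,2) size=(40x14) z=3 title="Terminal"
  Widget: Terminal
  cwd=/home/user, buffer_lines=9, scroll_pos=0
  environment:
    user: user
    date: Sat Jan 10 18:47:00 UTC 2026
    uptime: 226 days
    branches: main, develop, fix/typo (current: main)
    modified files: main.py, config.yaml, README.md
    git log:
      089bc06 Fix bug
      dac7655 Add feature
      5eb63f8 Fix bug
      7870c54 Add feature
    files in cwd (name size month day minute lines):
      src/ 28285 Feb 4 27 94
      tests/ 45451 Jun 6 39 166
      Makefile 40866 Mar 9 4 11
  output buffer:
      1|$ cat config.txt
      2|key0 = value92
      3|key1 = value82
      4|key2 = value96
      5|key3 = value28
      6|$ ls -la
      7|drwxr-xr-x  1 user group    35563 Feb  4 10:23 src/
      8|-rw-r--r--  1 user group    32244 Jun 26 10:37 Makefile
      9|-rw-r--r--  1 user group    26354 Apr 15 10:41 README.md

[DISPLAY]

 ┏━━━━━━━━━━━━━━━━━━━━━━━━┓         
 ┃ ┏━━━━━━━━━━━━━━━━━━━━━━━━━━━━━━━━
 ┠─┃ Terminal                       
 ┃ ┠────────────────────────────────
 ┃ ┃$ cat config.txt                
 ┃ ┃key0 = value92                  
 ┃ ┃key1 = value82                  
 ┃ ┃key2 = value96                  
 ┃ ┃key3 = value28                  
 ┃ ┃$ ls -la                        
 ┃ ┃drwxr-xr-x  1 user group    3556
 ┃ ┃-rw-r--r--  1 user group    3224
 ┃ ┃-rw-r--r--  1 user group    2635
 ┃ ┃$ █                             
 ┃ ┗━━━━━━━━━━━━━━━━━━━━━━━━━━━━━━━━


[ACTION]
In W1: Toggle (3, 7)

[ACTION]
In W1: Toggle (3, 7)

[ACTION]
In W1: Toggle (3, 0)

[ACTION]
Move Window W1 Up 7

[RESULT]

 ┃ MusicSequencer         ┃         
 ┠─┏━━━━━━━━━━━━━━━━━━━━━━━━━━━━━━━━
 ┃ ┃ Terminal                       
 ┃ ┠────────────────────────────────
 ┃ ┃$ cat config.txt                
 ┃ ┃key0 = value92                  
 ┃ ┃key1 = value82                  
 ┃ ┃key2 = value96                  
 ┃ ┃key3 = value28                  
 ┃ ┃$ ls -la                        
 ┃ ┃drwxr-xr-x  1 user group    3556
 ┃ ┃-rw-r--r--  1 user group    3224
 ┃ ┃-rw-r--r--  1 user group    2635
 ┃ ┃$ █                             
 ┃ ┗━━━━━━━━━━━━━━━━━━━━━━━━━━━━━━━━


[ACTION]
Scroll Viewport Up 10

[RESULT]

 ┏━━━━━━━━━━━━━━━━━━━━━━━━┓         
 ┃ MusicSequencer         ┃         
 ┠─┏━━━━━━━━━━━━━━━━━━━━━━━━━━━━━━━━
 ┃ ┃ Terminal                       
 ┃ ┠────────────────────────────────
 ┃ ┃$ cat config.txt                
 ┃ ┃key0 = value92                  
 ┃ ┃key1 = value82                  
 ┃ ┃key2 = value96                  
 ┃ ┃key3 = value28                  
 ┃ ┃$ ls -la                        
 ┃ ┃drwxr-xr-x  1 user group    3556
 ┃ ┃-rw-r--r--  1 user group    3224
 ┃ ┃-rw-r--r--  1 user group    2635
 ┃ ┃$ █                             


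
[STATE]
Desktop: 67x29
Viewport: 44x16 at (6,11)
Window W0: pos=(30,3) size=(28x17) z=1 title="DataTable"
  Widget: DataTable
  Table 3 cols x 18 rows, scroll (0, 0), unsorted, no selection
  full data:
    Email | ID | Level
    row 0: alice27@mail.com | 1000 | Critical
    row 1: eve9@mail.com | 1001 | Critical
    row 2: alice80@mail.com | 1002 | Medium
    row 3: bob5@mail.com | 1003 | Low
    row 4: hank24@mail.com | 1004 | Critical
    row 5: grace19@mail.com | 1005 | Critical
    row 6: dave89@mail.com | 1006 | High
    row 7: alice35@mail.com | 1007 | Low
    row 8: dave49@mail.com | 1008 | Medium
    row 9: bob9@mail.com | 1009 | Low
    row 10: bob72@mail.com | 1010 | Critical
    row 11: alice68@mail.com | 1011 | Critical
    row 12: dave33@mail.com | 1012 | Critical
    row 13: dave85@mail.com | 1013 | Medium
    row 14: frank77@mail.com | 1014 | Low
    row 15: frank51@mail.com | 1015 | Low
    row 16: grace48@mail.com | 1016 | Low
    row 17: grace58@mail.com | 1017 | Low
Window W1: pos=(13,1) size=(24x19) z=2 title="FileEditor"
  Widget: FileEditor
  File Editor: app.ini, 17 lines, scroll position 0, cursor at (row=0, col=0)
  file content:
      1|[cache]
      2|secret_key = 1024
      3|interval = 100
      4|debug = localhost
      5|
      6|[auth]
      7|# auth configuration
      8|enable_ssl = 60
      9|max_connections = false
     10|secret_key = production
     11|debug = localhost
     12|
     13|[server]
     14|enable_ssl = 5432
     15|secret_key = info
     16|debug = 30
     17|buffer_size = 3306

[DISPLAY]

       ┃enable_ssl = 60      ░┃ail.com   │10
       ┃max_connections = fal░┃@mail.com │10
       ┃secret_key = producti░┃9@mail.com│10
       ┃debug = localhost    ░┃@mail.com │10
       ┃                     ░┃5@mail.com│10
       ┃[server]             ░┃@mail.com │10
       ┃enable_ssl = 5432    ░┃ail.com   │10
       ┃secret_key = info    ▼┃mail.com  │10
       ┗━━━━━━━━━━━━━━━━━━━━━━┛━━━━━━━━━━━━━
                                            
                                            
                                            
                                            
                                            
                                            
                                            


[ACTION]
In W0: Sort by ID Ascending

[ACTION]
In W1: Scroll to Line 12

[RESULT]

       ┃secret_key = producti░┃ail.com   │10
       ┃debug = localhost    ░┃@mail.com │10
       ┃                     ░┃9@mail.com│10
       ┃[server]             ░┃@mail.com │10
       ┃enable_ssl = 5432    ░┃5@mail.com│10
       ┃secret_key = info    ░┃@mail.com │10
       ┃debug = 30           █┃ail.com   │10
       ┃buffer_size = 3306   ▼┃mail.com  │10
       ┗━━━━━━━━━━━━━━━━━━━━━━┛━━━━━━━━━━━━━
                                            
                                            
                                            
                                            
                                            
                                            
                                            


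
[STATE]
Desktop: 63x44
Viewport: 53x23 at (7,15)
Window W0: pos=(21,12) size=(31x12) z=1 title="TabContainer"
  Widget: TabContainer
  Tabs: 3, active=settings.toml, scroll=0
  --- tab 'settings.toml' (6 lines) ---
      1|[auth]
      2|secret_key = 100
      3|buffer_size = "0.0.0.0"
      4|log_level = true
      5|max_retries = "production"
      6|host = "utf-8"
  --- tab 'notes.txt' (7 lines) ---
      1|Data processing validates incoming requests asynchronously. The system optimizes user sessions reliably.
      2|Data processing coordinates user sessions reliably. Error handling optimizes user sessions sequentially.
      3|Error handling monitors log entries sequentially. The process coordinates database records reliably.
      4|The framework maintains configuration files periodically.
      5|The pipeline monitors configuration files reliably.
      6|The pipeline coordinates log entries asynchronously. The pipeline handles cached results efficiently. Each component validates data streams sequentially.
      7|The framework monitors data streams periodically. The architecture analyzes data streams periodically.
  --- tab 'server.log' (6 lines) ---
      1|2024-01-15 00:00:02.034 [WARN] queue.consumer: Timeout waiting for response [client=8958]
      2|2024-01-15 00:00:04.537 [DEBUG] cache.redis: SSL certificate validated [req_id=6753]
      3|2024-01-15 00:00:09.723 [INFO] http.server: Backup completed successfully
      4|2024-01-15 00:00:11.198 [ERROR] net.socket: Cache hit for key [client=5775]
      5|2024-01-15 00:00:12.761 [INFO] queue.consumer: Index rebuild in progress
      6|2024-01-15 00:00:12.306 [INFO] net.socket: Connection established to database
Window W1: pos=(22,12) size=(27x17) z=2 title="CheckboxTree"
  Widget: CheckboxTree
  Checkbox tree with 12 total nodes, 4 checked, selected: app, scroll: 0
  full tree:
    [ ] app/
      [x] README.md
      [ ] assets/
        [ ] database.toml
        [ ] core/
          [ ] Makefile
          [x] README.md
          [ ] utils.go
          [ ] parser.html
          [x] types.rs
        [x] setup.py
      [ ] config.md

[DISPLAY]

              ┃┃>[-] app/                ┃│ ┃        
              ┃┃   [x] README.md         ┃──┃        
              ┃┃   [-] assets/           ┃  ┃        
              ┃┃     [ ] database.toml   ┃  ┃        
              ┃┃     [-] core/           ┃  ┃        
              ┃┃       [ ] Makefile      ┃  ┃        
              ┃┃       [x] README.md     ┃  ┃        
              ┃┃       [ ] utils.go      ┃  ┃        
              ┗┃       [ ] parser.html   ┃━━┛        
               ┃       [x] types.rs      ┃           
               ┃     [x] setup.py        ┃           
               ┃   [ ] config.md         ┃           
               ┃                         ┃           
               ┗━━━━━━━━━━━━━━━━━━━━━━━━━┛           
                                                     
                                                     
                                                     
                                                     
                                                     
                                                     
                                                     
                                                     
                                                     


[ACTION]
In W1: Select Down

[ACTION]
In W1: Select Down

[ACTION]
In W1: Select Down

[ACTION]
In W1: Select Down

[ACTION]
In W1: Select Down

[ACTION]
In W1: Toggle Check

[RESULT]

              ┃┃ [-] app/                ┃│ ┃        
              ┃┃   [x] README.md         ┃──┃        
              ┃┃   [-] assets/           ┃  ┃        
              ┃┃     [ ] database.toml   ┃  ┃        
              ┃┃     [-] core/           ┃  ┃        
              ┃┃>      [x] Makefile      ┃  ┃        
              ┃┃       [x] README.md     ┃  ┃        
              ┃┃       [ ] utils.go      ┃  ┃        
              ┗┃       [ ] parser.html   ┃━━┛        
               ┃       [x] types.rs      ┃           
               ┃     [x] setup.py        ┃           
               ┃   [ ] config.md         ┃           
               ┃                         ┃           
               ┗━━━━━━━━━━━━━━━━━━━━━━━━━┛           
                                                     
                                                     
                                                     
                                                     
                                                     
                                                     
                                                     
                                                     
                                                     
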